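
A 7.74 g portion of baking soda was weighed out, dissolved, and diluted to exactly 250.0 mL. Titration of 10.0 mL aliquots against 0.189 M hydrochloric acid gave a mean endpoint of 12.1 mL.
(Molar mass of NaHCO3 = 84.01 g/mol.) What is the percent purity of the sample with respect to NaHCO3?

62.1 %

NaHCO3 + HCl → NaCl + H2O + CO2
n(HCl) per titration = 0.0121 × 0.189 = 2.29 × 10^-3 mol
n(NaHCO3) in each aliquot = 2.29 × 10^-3 mol (1:1 ratio)
n(NaHCO3) in the whole flask = 2.29 × 10^-3 × 250.0/10.0 = 0.0572 mol
mass of NaHCO3 = 0.0572 × 84.01 = 4.80 g
% NaHCO3 = 4.80 / 7.74 × 100 = 62.1 %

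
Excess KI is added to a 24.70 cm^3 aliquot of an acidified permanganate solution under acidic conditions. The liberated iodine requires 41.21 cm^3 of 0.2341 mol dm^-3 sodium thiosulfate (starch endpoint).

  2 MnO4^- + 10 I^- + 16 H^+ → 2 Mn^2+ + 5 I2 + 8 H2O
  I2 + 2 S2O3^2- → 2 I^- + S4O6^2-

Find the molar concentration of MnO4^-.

n(S2O3^2-) = 0.04121 × 0.2341 = 9.647 × 10^-3 mol
n(I2) = n(S2O3^2-)/2 = 4.824 × 10^-3 mol
From the 2:5 ratio, n(MnO4^-) in the aliquot = 2/5 × 4.824 × 10^-3 = 1.929 × 10^-3 mol
[MnO4^-] = 1.929 × 10^-3 / 0.02470 = 0.07812 mol/L

0.07812 mol/L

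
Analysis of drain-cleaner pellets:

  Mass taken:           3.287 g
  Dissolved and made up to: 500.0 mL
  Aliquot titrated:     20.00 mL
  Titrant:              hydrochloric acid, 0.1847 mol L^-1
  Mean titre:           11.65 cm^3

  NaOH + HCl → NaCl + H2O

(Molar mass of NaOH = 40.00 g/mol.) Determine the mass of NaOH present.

n(HCl) per titration = 0.01165 × 0.1847 = 2.152 × 10^-3 mol
n(NaOH) in each aliquot = 2.152 × 10^-3 mol (1:1 ratio)
n(NaOH) in the whole flask = 2.152 × 10^-3 × 500.0/20.00 = 0.05379 mol
mass of NaOH = 0.05379 × 40.00 = 2.152 g

2.152 g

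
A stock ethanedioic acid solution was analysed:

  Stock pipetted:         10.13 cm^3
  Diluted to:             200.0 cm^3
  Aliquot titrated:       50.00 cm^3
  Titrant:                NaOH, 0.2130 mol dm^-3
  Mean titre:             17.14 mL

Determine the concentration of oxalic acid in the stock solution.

H2C2O4 + 2 NaOH → Na2C2O4 + 2 H2O
n(NaOH) = 0.01714 × 0.2130 = 3.651 × 10^-3 mol
From the 1:2 ratio, n(H2C2O4) in the aliquot = 1/2 × 3.651 × 10^-3 = 1.825 × 10^-3 mol
[H2C2O4]_dilute = 1.825 × 10^-3 / 0.05000 = 0.03651 mol/L
Dilution factor = 200.0 / 10.13 = 19.74
[H2C2O4]_stock = 0.03651 × 19.74 = 0.7208 mol/L

0.7208 mol/L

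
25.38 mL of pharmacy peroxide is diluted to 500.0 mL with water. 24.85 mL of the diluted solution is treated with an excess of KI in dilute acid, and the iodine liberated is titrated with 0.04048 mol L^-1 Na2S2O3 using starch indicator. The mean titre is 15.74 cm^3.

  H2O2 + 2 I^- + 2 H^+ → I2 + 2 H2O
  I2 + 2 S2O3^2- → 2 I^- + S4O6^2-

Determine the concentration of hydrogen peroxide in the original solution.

0.2526 mol/L

n(S2O3^2-) = 0.01574 × 0.04048 = 6.372 × 10^-4 mol
n(I2) = n(S2O3^2-)/2 = 3.186 × 10^-4 mol
n(H2O2) in the aliquot = 3.186 × 10^-4 mol (1:1 ratio)
[H2O2]_dilute = 3.186 × 10^-4 / 0.02485 = 0.01282 mol/L
[H2O2]_original = 0.01282 × 500.0/25.38 = 0.2526 mol/L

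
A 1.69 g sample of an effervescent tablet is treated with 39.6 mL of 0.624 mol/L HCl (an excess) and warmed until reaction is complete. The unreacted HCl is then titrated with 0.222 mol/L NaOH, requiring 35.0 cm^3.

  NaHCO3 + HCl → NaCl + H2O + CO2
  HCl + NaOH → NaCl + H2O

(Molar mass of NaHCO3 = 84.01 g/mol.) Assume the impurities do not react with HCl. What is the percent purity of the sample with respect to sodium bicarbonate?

84.2 %

n(HCl) added = 0.0396 × 0.624 = 0.0247 mol
n(NaOH) used in back-titration = 0.0350 × 0.222 = 7.77 × 10^-3 mol
n(HCl) left over = 7.77 × 10^-3 mol (1:1 ratio)
n(HCl) consumed by analyte = 0.0247 − 7.77 × 10^-3 = 0.0169 mol
n(NaHCO3) = 0.0169 mol (1:1 ratio)
mass of NaHCO3 = 0.0169 × 84.01 = 1.42 g
% NaHCO3 = 1.42 / 1.69 × 100 = 84.2 %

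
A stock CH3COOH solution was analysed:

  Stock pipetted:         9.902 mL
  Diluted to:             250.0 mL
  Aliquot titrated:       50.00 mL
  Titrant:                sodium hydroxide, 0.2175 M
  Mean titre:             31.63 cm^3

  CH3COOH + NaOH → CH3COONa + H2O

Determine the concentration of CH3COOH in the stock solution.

3.474 M

n(NaOH) = 0.03163 × 0.2175 = 6.880 × 10^-3 mol
n(CH3COOH) in the aliquot = 6.880 × 10^-3 mol (1:1 ratio)
[CH3COOH]_dilute = 6.880 × 10^-3 / 0.05000 = 0.1376 mol/L
Dilution factor = 250.0 / 9.902 = 25.25
[CH3COOH]_stock = 0.1376 × 25.25 = 3.474 mol/L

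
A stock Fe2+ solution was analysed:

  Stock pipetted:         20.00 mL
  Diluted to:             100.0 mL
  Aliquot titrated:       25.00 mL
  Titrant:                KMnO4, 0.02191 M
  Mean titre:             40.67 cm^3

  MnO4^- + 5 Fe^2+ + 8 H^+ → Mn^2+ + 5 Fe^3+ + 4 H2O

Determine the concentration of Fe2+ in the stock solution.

n(KMnO4) = 0.04067 × 0.02191 = 8.911 × 10^-4 mol
From the 5:1 ratio, n(Fe2+) in the aliquot = 5/1 × 8.911 × 10^-4 = 4.455 × 10^-3 mol
[Fe2+]_dilute = 4.455 × 10^-3 / 0.02500 = 0.1782 mol/L
Dilution factor = 100.0 / 20.00 = 5.000
[Fe2+]_stock = 0.1782 × 5.000 = 0.8911 mol/L

0.8911 M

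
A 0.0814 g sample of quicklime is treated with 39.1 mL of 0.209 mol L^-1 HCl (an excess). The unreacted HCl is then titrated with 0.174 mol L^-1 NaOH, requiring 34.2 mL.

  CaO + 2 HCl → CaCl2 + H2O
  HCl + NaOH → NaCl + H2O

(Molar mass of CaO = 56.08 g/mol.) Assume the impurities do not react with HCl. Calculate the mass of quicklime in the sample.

n(HCl) added = 0.0391 × 0.209 = 8.17 × 10^-3 mol
n(NaOH) used in back-titration = 0.0342 × 0.174 = 5.95 × 10^-3 mol
n(HCl) left over = 5.95 × 10^-3 mol (1:1 ratio)
n(HCl) consumed by analyte = 8.17 × 10^-3 − 5.95 × 10^-3 = 2.22 × 10^-3 mol
From the 1:2 ratio, n(CaO) = 1/2 × 2.22 × 10^-3 = 1.11 × 10^-3 mol
mass of CaO = 1.11 × 10^-3 × 56.08 = 0.0623 g

0.0623 g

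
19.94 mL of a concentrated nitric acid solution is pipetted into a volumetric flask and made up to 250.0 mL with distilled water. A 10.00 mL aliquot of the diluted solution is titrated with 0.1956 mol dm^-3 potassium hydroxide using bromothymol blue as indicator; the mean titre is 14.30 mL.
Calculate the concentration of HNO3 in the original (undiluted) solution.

3.507 mol/L

HNO3 + KOH → KNO3 + H2O
n(KOH) = 0.01430 × 0.1956 = 2.797 × 10^-3 mol
n(HNO3) in the aliquot = 2.797 × 10^-3 mol (1:1 ratio)
[HNO3]_dilute = 2.797 × 10^-3 / 0.01000 = 0.2797 mol/L
Dilution factor = 250.0 / 19.94 = 12.54
[HNO3]_stock = 0.2797 × 12.54 = 3.507 mol/L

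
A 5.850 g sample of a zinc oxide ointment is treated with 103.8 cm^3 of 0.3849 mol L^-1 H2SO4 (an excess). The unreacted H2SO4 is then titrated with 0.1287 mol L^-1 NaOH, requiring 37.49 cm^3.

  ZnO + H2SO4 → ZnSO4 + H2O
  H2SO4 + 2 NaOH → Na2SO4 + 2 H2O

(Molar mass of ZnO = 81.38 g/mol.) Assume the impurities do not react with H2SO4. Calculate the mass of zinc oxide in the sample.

n(H2SO4) added = 0.1038 × 0.3849 = 0.03995 mol
n(NaOH) used in back-titration = 0.03749 × 0.1287 = 4.825 × 10^-3 mol
From the 1:2 ratio, n(H2SO4) left over = 1/2 × 4.825 × 10^-3 = 2.412 × 10^-3 mol
n(H2SO4) consumed by analyte = 0.03995 − 2.412 × 10^-3 = 0.03754 mol
n(ZnO) = 0.03754 mol (1:1 ratio)
mass of ZnO = 0.03754 × 81.38 = 3.055 g

3.055 g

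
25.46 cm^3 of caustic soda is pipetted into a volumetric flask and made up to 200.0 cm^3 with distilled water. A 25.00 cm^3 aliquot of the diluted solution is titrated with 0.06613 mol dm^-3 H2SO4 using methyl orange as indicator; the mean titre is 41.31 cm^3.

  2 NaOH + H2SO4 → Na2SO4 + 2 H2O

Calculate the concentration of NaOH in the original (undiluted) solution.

1.717 mol/L

n(H2SO4) = 0.04131 × 0.06613 = 2.732 × 10^-3 mol
From the 2:1 ratio, n(NaOH) in the aliquot = 2/1 × 2.732 × 10^-3 = 5.464 × 10^-3 mol
[NaOH]_dilute = 5.464 × 10^-3 / 0.02500 = 0.2185 mol/L
Dilution factor = 200.0 / 25.46 = 7.855
[NaOH]_stock = 0.2185 × 7.855 = 1.717 mol/L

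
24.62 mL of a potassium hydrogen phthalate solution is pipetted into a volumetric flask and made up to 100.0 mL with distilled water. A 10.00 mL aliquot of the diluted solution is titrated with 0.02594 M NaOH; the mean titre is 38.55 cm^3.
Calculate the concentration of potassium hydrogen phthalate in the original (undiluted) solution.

KHC8H4O4 + NaOH → KNaC8H4O4 + H2O
n(NaOH) = 0.03855 × 0.02594 = 10.000 × 10^-4 mol
n(KHC8H4O4) in the aliquot = 10.000 × 10^-4 mol (1:1 ratio)
[KHC8H4O4]_dilute = 10.000 × 10^-4 / 0.01000 = 0.1000 mol/L
Dilution factor = 100.0 / 24.62 = 4.062
[KHC8H4O4]_stock = 0.1000 × 4.062 = 0.4062 mol/L

0.4062 M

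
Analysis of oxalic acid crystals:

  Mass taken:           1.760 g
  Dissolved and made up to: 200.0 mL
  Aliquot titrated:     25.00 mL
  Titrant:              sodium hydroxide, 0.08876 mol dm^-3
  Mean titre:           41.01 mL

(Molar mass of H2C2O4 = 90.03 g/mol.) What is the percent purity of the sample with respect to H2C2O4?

74.48 %

H2C2O4 + 2 NaOH → Na2C2O4 + 2 H2O
n(NaOH) per titration = 0.04101 × 0.08876 = 3.640 × 10^-3 mol
From the 1:2 ratio, n(H2C2O4) in each aliquot = 1/2 × 3.640 × 10^-3 = 1.820 × 10^-3 mol
n(H2C2O4) in the whole flask = 1.820 × 10^-3 × 200.0/25.00 = 0.01456 mol
mass of H2C2O4 = 0.01456 × 90.03 = 1.311 g
% H2C2O4 = 1.311 / 1.760 × 100 = 74.48 %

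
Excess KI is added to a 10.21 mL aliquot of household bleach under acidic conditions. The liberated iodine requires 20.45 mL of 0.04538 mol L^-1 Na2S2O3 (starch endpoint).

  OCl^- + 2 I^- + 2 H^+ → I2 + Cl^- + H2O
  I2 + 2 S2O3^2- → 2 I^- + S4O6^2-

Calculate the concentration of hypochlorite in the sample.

0.04545 mol/L

n(S2O3^2-) = 0.02045 × 0.04538 = 9.280 × 10^-4 mol
n(I2) = n(S2O3^2-)/2 = 4.640 × 10^-4 mol
n(OCl^-) in the aliquot = 4.640 × 10^-4 mol (1:1 ratio)
[OCl^-] = 4.640 × 10^-4 / 0.01021 = 0.04545 mol/L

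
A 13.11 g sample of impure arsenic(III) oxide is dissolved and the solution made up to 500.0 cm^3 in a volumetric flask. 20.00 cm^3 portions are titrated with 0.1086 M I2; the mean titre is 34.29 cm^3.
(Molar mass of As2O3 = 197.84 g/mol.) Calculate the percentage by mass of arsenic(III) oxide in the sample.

70.25 %

As2O3 + 2 I2 + 2 H2O → As2O5 + 4 HI
n(I2) per titration = 0.03429 × 0.1086 = 3.724 × 10^-3 mol
From the 1:2 ratio, n(As2O3) in each aliquot = 1/2 × 3.724 × 10^-3 = 1.862 × 10^-3 mol
n(As2O3) in the whole flask = 1.862 × 10^-3 × 500.0/20.00 = 0.04655 mol
mass of As2O3 = 0.04655 × 197.84 = 9.209 g
% As2O3 = 9.209 / 13.11 × 100 = 70.25 %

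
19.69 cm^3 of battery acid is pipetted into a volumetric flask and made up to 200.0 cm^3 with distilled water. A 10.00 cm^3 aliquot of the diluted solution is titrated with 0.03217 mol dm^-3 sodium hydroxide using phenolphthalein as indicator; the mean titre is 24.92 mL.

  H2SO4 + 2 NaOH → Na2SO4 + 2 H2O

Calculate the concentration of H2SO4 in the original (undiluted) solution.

0.4071 mol/L

n(NaOH) = 0.02492 × 0.03217 = 8.017 × 10^-4 mol
From the 1:2 ratio, n(H2SO4) in the aliquot = 1/2 × 8.017 × 10^-4 = 4.008 × 10^-4 mol
[H2SO4]_dilute = 4.008 × 10^-4 / 0.01000 = 0.04008 mol/L
Dilution factor = 200.0 / 19.69 = 10.16
[H2SO4]_stock = 0.04008 × 10.16 = 0.4071 mol/L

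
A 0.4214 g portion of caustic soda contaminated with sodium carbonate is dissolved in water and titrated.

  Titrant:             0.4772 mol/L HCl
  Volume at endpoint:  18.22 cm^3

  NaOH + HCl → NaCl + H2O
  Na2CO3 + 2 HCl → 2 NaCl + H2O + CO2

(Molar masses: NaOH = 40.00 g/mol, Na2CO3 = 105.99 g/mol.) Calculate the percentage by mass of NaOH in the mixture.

28.76 %

n(HCl) = 0.01822 × 0.4772 = 8.695 × 10^-3 mol
Let x = n(NaOH), y = n(Na2CO3).
Titrant: 1x + 2y = 8.695 × 10^-3;  mass: 40.00x + 105.99y = 0.4214
Solving, x = 3.030 × 10^-3 mol, y = 2.832 × 10^-3 mol
mass of NaOH = 3.030 × 10^-3 × 40.00 = 0.1212 g
% NaOH = 0.1212 / 0.4214 × 100 = 28.76 %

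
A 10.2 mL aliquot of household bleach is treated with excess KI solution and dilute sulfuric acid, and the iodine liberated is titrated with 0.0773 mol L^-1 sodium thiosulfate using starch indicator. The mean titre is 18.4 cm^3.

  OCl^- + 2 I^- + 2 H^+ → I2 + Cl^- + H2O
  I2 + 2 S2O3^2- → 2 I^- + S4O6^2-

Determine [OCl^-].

n(S2O3^2-) = 0.0184 × 0.0773 = 1.42 × 10^-3 mol
n(I2) = n(S2O3^2-)/2 = 7.11 × 10^-4 mol
n(OCl^-) in the aliquot = 7.11 × 10^-4 mol (1:1 ratio)
[OCl^-] = 7.11 × 10^-4 / 0.0102 = 0.0697 mol/L

0.0697 mol/L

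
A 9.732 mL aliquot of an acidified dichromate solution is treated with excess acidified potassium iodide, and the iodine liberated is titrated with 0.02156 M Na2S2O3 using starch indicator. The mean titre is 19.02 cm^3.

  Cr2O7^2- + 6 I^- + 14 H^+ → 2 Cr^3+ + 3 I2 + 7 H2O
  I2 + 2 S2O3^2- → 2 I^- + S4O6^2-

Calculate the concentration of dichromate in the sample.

0.007023 M

n(S2O3^2-) = 0.01902 × 0.02156 = 4.101 × 10^-4 mol
n(I2) = n(S2O3^2-)/2 = 2.050 × 10^-4 mol
From the 1:3 ratio, n(Cr2O7^2-) in the aliquot = 1/3 × 2.050 × 10^-4 = 6.835 × 10^-5 mol
[Cr2O7^2-] = 6.835 × 10^-5 / 0.009732 = 0.007023 mol/L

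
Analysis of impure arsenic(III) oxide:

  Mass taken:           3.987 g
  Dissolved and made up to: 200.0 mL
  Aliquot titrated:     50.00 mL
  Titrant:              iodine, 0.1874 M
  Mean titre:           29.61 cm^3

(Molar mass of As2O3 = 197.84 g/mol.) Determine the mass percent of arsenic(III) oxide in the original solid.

As2O3 + 2 I2 + 2 H2O → As2O5 + 4 HI
n(I2) per titration = 0.02961 × 0.1874 = 5.549 × 10^-3 mol
From the 1:2 ratio, n(As2O3) in each aliquot = 1/2 × 5.549 × 10^-3 = 2.774 × 10^-3 mol
n(As2O3) in the whole flask = 2.774 × 10^-3 × 200.0/50.00 = 0.01110 mol
mass of As2O3 = 0.01110 × 197.84 = 2.196 g
% As2O3 = 2.196 / 3.987 × 100 = 55.07 %

55.07 %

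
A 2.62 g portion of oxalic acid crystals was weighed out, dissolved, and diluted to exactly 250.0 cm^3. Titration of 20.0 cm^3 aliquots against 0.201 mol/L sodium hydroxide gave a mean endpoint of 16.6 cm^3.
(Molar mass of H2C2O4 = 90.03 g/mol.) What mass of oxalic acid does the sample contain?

H2C2O4 + 2 NaOH → Na2C2O4 + 2 H2O
n(NaOH) per titration = 0.0166 × 0.201 = 3.34 × 10^-3 mol
From the 1:2 ratio, n(H2C2O4) in each aliquot = 1/2 × 3.34 × 10^-3 = 1.67 × 10^-3 mol
n(H2C2O4) in the whole flask = 1.67 × 10^-3 × 250.0/20.0 = 0.0209 mol
mass of H2C2O4 = 0.0209 × 90.03 = 1.88 g

1.88 g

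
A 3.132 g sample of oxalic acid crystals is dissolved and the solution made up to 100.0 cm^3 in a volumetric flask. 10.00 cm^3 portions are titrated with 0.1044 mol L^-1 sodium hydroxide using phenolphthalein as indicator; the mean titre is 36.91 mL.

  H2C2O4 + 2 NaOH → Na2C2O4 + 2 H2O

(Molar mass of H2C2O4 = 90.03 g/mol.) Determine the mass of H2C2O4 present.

n(NaOH) per titration = 0.03691 × 0.1044 = 3.853 × 10^-3 mol
From the 1:2 ratio, n(H2C2O4) in each aliquot = 1/2 × 3.853 × 10^-3 = 1.927 × 10^-3 mol
n(H2C2O4) in the whole flask = 1.927 × 10^-3 × 100.0/10.00 = 0.01927 mol
mass of H2C2O4 = 0.01927 × 90.03 = 1.735 g

1.735 g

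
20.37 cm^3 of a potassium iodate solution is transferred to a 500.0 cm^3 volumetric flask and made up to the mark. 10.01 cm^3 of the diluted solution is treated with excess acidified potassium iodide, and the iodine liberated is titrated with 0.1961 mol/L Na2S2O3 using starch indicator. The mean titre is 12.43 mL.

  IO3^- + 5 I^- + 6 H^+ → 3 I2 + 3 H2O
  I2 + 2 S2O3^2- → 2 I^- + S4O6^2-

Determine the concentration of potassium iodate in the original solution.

0.9962 mol/L

n(S2O3^2-) = 0.01243 × 0.1961 = 2.438 × 10^-3 mol
n(I2) = n(S2O3^2-)/2 = 1.219 × 10^-3 mol
From the 1:3 ratio, n(IO3^-) in the aliquot = 1/3 × 1.219 × 10^-3 = 4.063 × 10^-4 mol
[IO3^-]_dilute = 4.063 × 10^-4 / 0.01001 = 0.04058 mol/L
[IO3^-]_original = 0.04058 × 500.0/20.37 = 0.9962 mol/L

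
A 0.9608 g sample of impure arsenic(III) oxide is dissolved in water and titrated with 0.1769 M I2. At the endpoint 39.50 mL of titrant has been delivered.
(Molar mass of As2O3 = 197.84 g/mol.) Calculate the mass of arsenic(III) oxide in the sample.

As2O3 + 2 I2 + 2 H2O → As2O5 + 4 HI
n(I2) = 0.03950 L × 0.1769 mol/L = 6.988 × 10^-3 mol
From the 1:2 ratio, n(As2O3) = 1/2 × 6.988 × 10^-3 = 3.494 × 10^-3 mol
mass of As2O3 = 3.494 × 10^-3 × 197.84 g/mol = 0.6912 g

0.6912 g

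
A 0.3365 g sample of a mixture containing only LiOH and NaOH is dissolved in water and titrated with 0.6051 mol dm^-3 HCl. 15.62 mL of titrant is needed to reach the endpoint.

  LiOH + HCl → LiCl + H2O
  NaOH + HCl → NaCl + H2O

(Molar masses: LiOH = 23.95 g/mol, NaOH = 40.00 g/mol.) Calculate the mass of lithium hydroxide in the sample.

n(HCl) = 0.01562 × 0.6051 = 9.452 × 10^-3 mol
Let x = n(LiOH), y = n(NaOH).
Titrant: 1x + 1y = 9.452 × 10^-3;  mass: 23.95x + 40.00y = 0.3365
Solving, x = 2.590 × 10^-3 mol, y = 6.862 × 10^-3 mol
mass of LiOH = 2.590 × 10^-3 × 23.95 = 0.06203 g

0.06203 g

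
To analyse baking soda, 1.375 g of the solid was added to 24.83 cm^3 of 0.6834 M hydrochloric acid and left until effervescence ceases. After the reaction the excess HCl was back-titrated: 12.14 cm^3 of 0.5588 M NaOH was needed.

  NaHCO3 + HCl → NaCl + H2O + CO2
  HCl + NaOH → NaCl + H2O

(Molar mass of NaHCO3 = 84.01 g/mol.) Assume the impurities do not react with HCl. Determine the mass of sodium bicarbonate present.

n(HCl) added = 0.02483 × 0.6834 = 0.01697 mol
n(NaOH) used in back-titration = 0.01214 × 0.5588 = 6.784 × 10^-3 mol
n(HCl) left over = 6.784 × 10^-3 mol (1:1 ratio)
n(HCl) consumed by analyte = 0.01697 − 6.784 × 10^-3 = 0.01018 mol
n(NaHCO3) = 0.01018 mol (1:1 ratio)
mass of NaHCO3 = 0.01018 × 84.01 = 0.8556 g

0.8556 g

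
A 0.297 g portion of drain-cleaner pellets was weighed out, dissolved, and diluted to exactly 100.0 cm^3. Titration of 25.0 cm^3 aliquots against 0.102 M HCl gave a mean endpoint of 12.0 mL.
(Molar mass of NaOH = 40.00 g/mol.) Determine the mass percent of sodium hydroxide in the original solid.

NaOH + HCl → NaCl + H2O
n(HCl) per titration = 0.0120 × 0.102 = 1.22 × 10^-3 mol
n(NaOH) in each aliquot = 1.22 × 10^-3 mol (1:1 ratio)
n(NaOH) in the whole flask = 1.22 × 10^-3 × 100.0/25.0 = 4.90 × 10^-3 mol
mass of NaOH = 4.90 × 10^-3 × 40.00 = 0.196 g
% NaOH = 0.196 / 0.297 × 100 = 65.9 %

65.9 %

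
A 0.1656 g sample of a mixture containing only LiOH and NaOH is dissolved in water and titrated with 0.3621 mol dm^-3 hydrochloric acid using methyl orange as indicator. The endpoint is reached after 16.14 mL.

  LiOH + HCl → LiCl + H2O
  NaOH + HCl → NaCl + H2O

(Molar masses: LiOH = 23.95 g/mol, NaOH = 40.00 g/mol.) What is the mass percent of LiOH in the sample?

n(HCl) = 0.01614 × 0.3621 = 5.844 × 10^-3 mol
Let x = n(LiOH), y = n(NaOH).
Titrant: 1x + 1y = 5.844 × 10^-3;  mass: 23.95x + 40.00y = 0.1656
Solving, x = 4.247 × 10^-3 mol, y = 1.597 × 10^-3 mol
mass of LiOH = 4.247 × 10^-3 × 23.95 = 0.1017 g
% LiOH = 0.1017 / 0.1656 × 100 = 61.43 %

61.43 %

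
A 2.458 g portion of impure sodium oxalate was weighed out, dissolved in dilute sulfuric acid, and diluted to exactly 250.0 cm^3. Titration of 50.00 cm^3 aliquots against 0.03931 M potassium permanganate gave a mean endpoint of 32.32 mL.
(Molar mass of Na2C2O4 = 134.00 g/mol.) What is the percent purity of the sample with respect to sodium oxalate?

2 MnO4^- + 5 C2O4^2- + 16 H^+ → 2 Mn^2+ + 10 CO2 + 8 H2O
n(KMnO4) per titration = 0.03232 × 0.03931 = 1.270 × 10^-3 mol
From the 5:2 ratio, n(Na2C2O4) in each aliquot = 5/2 × 1.270 × 10^-3 = 3.176 × 10^-3 mol
n(Na2C2O4) in the whole flask = 3.176 × 10^-3 × 250.0/50.00 = 0.01588 mol
mass of Na2C2O4 = 0.01588 × 134.00 = 2.128 g
% Na2C2O4 = 2.128 / 2.458 × 100 = 86.58 %

86.58 %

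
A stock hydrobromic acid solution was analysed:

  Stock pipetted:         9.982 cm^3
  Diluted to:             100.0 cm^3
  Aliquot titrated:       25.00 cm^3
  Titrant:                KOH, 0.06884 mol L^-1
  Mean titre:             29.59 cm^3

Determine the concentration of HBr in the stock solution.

0.8163 mol/L

HBr + KOH → KBr + H2O
n(KOH) = 0.02959 × 0.06884 = 2.037 × 10^-3 mol
n(HBr) in the aliquot = 2.037 × 10^-3 mol (1:1 ratio)
[HBr]_dilute = 2.037 × 10^-3 / 0.02500 = 0.08148 mol/L
Dilution factor = 100.0 / 9.982 = 10.02
[HBr]_stock = 0.08148 × 10.02 = 0.8163 mol/L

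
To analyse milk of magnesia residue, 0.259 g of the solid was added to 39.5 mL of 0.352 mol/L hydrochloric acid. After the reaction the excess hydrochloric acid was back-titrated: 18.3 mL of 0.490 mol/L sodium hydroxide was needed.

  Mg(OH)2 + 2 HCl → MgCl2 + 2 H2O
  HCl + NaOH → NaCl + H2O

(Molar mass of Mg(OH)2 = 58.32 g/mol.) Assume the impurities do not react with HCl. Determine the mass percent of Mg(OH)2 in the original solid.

n(HCl) added = 0.0395 × 0.352 = 0.0139 mol
n(NaOH) used in back-titration = 0.0183 × 0.490 = 8.97 × 10^-3 mol
n(HCl) left over = 8.97 × 10^-3 mol (1:1 ratio)
n(HCl) consumed by analyte = 0.0139 − 8.97 × 10^-3 = 4.94 × 10^-3 mol
From the 1:2 ratio, n(Mg(OH)2) = 1/2 × 4.94 × 10^-3 = 2.47 × 10^-3 mol
mass of Mg(OH)2 = 2.47 × 10^-3 × 58.32 = 0.144 g
% Mg(OH)2 = 0.144 / 0.259 × 100 = 55.6 %

55.6 %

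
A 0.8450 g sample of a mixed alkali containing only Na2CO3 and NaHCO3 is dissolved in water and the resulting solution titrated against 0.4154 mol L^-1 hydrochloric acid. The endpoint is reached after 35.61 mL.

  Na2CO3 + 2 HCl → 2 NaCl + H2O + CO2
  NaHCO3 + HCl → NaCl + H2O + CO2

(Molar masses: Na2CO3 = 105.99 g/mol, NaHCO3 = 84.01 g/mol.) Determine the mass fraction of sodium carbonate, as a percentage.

80.42 %

n(HCl) = 0.03561 × 0.4154 = 0.01479 mol
Let x = n(Na2CO3), y = n(NaHCO3).
Titrant: 2x + 1y = 0.01479;  mass: 105.99x + 84.01y = 0.8450
Solving, x = 6.412 × 10^-3 mol, y = 1.969 × 10^-3 mol
mass of Na2CO3 = 6.412 × 10^-3 × 105.99 = 0.6796 g
% Na2CO3 = 0.6796 / 0.8450 × 100 = 80.42 %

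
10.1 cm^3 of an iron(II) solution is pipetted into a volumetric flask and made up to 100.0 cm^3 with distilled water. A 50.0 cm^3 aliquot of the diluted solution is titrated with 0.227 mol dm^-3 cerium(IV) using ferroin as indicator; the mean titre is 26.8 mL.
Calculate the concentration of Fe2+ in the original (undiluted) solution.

Ce^4+ + Fe^2+ → Ce^3+ + Fe^3+
n(Ce4+) = 0.0268 × 0.227 = 6.08 × 10^-3 mol
n(Fe2+) in the aliquot = 6.08 × 10^-3 mol (1:1 ratio)
[Fe2+]_dilute = 6.08 × 10^-3 / 0.0500 = 0.122 mol/L
Dilution factor = 100.0 / 10.1 = 9.901
[Fe2+]_stock = 0.122 × 9.901 = 1.20 mol/L

1.20 mol/L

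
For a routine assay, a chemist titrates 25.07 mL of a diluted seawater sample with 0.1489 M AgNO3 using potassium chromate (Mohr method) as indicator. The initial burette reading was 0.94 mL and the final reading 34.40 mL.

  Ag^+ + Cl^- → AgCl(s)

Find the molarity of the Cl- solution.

0.1987 M

n(AgNO3) = 0.03346 L × 0.1489 mol/L = 4.982 × 10^-3 mol
n(Cl-) = 4.982 × 10^-3 mol (1:1 mole ratio)
[Cl-] = 4.982 × 10^-3 mol / 0.02507 L = 0.1987 mol/L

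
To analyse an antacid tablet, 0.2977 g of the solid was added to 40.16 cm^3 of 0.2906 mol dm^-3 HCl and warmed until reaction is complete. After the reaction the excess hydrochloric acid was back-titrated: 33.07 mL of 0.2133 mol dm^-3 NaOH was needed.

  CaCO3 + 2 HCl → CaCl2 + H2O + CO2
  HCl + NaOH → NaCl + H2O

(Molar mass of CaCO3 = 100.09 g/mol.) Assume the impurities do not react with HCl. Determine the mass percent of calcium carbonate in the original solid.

77.61 %

n(HCl) added = 0.04016 × 0.2906 = 0.01167 mol
n(NaOH) used in back-titration = 0.03307 × 0.2133 = 7.054 × 10^-3 mol
n(HCl) left over = 7.054 × 10^-3 mol (1:1 ratio)
n(HCl) consumed by analyte = 0.01167 − 7.054 × 10^-3 = 4.617 × 10^-3 mol
From the 1:2 ratio, n(CaCO3) = 1/2 × 4.617 × 10^-3 = 2.308 × 10^-3 mol
mass of CaCO3 = 2.308 × 10^-3 × 100.09 = 0.2310 g
% CaCO3 = 0.2310 / 0.2977 × 100 = 77.61 %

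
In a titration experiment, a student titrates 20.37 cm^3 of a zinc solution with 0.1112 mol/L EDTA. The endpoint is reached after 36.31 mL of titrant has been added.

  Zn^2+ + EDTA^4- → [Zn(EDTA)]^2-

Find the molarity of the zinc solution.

0.1982 mol/L

n(EDTA) = 0.03631 L × 0.1112 mol/L = 4.038 × 10^-3 mol
n(Zn2+) = 4.038 × 10^-3 mol (1:1 mole ratio)
[Zn2+] = 4.038 × 10^-3 mol / 0.02037 L = 0.1982 mol/L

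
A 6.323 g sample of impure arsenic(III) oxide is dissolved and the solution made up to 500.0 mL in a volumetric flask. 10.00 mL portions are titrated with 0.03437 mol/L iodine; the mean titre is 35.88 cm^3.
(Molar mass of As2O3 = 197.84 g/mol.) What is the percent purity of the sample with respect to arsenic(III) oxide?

As2O3 + 2 I2 + 2 H2O → As2O5 + 4 HI
n(I2) per titration = 0.03588 × 0.03437 = 1.233 × 10^-3 mol
From the 1:2 ratio, n(As2O3) in each aliquot = 1/2 × 1.233 × 10^-3 = 6.166 × 10^-4 mol
n(As2O3) in the whole flask = 6.166 × 10^-4 × 500.0/10.00 = 0.03083 mol
mass of As2O3 = 0.03083 × 197.84 = 6.099 g
% As2O3 = 6.099 / 6.323 × 100 = 96.46 %

96.46 %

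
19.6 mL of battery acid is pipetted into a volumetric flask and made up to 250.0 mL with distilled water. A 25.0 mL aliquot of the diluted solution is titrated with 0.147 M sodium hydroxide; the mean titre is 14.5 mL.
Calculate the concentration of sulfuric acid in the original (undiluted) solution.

H2SO4 + 2 NaOH → Na2SO4 + 2 H2O
n(NaOH) = 0.0145 × 0.147 = 2.13 × 10^-3 mol
From the 1:2 ratio, n(H2SO4) in the aliquot = 1/2 × 2.13 × 10^-3 = 1.07 × 10^-3 mol
[H2SO4]_dilute = 1.07 × 10^-3 / 0.0250 = 0.0426 mol/L
Dilution factor = 250.0 / 19.6 = 12.76
[H2SO4]_stock = 0.0426 × 12.76 = 0.544 mol/L

0.544 M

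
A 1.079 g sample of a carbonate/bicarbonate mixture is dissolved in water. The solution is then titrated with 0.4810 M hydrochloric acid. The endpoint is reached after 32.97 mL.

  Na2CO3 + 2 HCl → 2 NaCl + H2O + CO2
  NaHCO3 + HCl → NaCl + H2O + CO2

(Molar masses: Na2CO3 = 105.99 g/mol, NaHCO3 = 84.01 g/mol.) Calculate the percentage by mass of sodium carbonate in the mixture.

n(HCl) = 0.03297 × 0.4810 = 0.01586 mol
Let x = n(Na2CO3), y = n(NaHCO3).
Titrant: 2x + 1y = 0.01586;  mass: 105.99x + 84.01y = 1.079
Solving, x = 4.083 × 10^-3 mol, y = 7.692 × 10^-3 mol
mass of Na2CO3 = 4.083 × 10^-3 × 105.99 = 0.4328 g
% Na2CO3 = 0.4328 / 1.079 × 100 = 40.11 %

40.11 %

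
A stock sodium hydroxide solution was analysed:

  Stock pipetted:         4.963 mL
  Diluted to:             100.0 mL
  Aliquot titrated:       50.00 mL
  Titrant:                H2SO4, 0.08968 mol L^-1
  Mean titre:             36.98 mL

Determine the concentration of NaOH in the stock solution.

2.673 mol/L

2 NaOH + H2SO4 → Na2SO4 + 2 H2O
n(H2SO4) = 0.03698 × 0.08968 = 3.316 × 10^-3 mol
From the 2:1 ratio, n(NaOH) in the aliquot = 2/1 × 3.316 × 10^-3 = 6.633 × 10^-3 mol
[NaOH]_dilute = 6.633 × 10^-3 / 0.05000 = 0.1327 mol/L
Dilution factor = 100.0 / 4.963 = 20.15
[NaOH]_stock = 0.1327 × 20.15 = 2.673 mol/L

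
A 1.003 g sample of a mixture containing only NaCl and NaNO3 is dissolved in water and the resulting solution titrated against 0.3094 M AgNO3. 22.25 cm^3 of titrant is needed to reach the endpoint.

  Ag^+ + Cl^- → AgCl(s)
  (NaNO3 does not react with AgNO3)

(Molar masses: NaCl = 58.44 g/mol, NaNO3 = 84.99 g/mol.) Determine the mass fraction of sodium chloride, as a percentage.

40.11 %

n(AgNO3) = 0.02225 × 0.3094 = 6.884 × 10^-3 mol
Let x = n(NaCl), y = n(NaNO3).
Titrant: 1x = 6.884 × 10^-3;  mass: 58.44x + 84.99y = 1.003
Solving, x = 6.884 × 10^-3 mol, y = 7.068 × 10^-3 mol
mass of NaCl = 6.884 × 10^-3 × 58.44 = 0.4023 g
% NaCl = 0.4023 / 1.003 × 100 = 40.11 %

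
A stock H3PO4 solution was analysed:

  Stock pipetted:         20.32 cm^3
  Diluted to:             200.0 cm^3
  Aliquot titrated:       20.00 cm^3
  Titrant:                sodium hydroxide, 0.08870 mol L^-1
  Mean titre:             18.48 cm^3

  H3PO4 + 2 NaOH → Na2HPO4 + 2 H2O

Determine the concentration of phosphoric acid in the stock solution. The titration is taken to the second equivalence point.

n(NaOH) = 0.01848 × 0.08870 = 1.639 × 10^-3 mol
From the 1:2 ratio, n(H3PO4) in the aliquot = 1/2 × 1.639 × 10^-3 = 8.196 × 10^-4 mol
[H3PO4]_dilute = 8.196 × 10^-4 / 0.02000 = 0.04098 mol/L
Dilution factor = 200.0 / 20.32 = 9.843
[H3PO4]_stock = 0.04098 × 9.843 = 0.4033 mol/L

0.4033 mol/L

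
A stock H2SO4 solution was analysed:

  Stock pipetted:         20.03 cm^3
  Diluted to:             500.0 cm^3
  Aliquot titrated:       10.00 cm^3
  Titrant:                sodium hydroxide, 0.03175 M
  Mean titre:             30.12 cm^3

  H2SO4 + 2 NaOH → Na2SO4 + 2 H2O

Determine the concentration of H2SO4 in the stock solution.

n(NaOH) = 0.03012 × 0.03175 = 9.563 × 10^-4 mol
From the 1:2 ratio, n(H2SO4) in the aliquot = 1/2 × 9.563 × 10^-4 = 4.782 × 10^-4 mol
[H2SO4]_dilute = 4.782 × 10^-4 / 0.01000 = 0.04782 mol/L
Dilution factor = 500.0 / 20.03 = 24.96
[H2SO4]_stock = 0.04782 × 24.96 = 1.194 mol/L

1.194 M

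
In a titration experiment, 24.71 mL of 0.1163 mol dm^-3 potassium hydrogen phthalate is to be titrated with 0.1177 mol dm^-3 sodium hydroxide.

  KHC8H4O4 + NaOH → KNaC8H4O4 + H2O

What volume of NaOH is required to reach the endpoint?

24.42 mL

n(KHC8H4O4) = 0.02471 L × 0.1163 mol/L = 2.874 × 10^-3 mol
n(NaOH) = 2.874 × 10^-3 mol (1:1 stoichiometry)
V(NaOH) = 2.874 × 10^-3 mol / 0.1177 mol/L = 0.02442 L = 24.42 mL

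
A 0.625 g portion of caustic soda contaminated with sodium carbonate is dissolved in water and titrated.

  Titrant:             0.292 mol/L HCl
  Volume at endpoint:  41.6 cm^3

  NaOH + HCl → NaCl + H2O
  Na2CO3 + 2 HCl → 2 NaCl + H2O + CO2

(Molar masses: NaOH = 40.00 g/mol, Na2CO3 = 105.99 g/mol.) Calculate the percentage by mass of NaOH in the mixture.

n(HCl) = 0.0416 × 0.292 = 0.0121 mol
Let x = n(NaOH), y = n(Na2CO3).
Titrant: 1x + 2y = 0.0121;  mass: 40.00x + 105.99y = 0.625
Solving, x = 1.44 × 10^-3 mol, y = 5.35 × 10^-3 mol
mass of NaOH = 1.44 × 10^-3 × 40.00 = 0.0577 g
% NaOH = 0.0577 / 0.625 × 100 = 9.23 %

9.23 %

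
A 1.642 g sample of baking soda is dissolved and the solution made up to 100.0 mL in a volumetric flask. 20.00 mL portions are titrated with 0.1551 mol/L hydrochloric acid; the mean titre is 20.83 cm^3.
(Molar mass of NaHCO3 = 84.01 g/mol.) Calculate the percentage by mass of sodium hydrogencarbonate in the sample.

82.65 %

NaHCO3 + HCl → NaCl + H2O + CO2
n(HCl) per titration = 0.02083 × 0.1551 = 3.231 × 10^-3 mol
n(NaHCO3) in each aliquot = 3.231 × 10^-3 mol (1:1 ratio)
n(NaHCO3) in the whole flask = 3.231 × 10^-3 × 100.0/20.00 = 0.01615 mol
mass of NaHCO3 = 0.01615 × 84.01 = 1.357 g
% NaHCO3 = 1.357 / 1.642 × 100 = 82.65 %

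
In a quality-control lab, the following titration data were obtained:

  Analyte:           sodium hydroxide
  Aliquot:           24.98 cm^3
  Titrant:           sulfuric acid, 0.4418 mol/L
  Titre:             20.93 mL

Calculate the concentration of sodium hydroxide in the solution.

0.7403 mol/L

2 NaOH + H2SO4 → Na2SO4 + 2 H2O
n(H2SO4) = 0.02093 L × 0.4418 mol/L = 9.247 × 10^-3 mol
From the 2:1 mole ratio, n(NaOH) = 2/1 × 9.247 × 10^-3 = 0.01849 mol
[NaOH] = 0.01849 mol / 0.02498 L = 0.7403 mol/L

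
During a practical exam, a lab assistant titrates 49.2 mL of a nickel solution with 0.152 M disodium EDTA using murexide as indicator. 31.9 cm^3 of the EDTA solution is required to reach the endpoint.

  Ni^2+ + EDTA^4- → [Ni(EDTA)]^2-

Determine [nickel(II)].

n(EDTA) = 0.0319 L × 0.152 mol/L = 4.85 × 10^-3 mol
n(Ni2+) = 4.85 × 10^-3 mol (1:1 mole ratio)
[Ni2+] = 4.85 × 10^-3 mol / 0.0492 L = 0.0986 mol/L

0.0986 M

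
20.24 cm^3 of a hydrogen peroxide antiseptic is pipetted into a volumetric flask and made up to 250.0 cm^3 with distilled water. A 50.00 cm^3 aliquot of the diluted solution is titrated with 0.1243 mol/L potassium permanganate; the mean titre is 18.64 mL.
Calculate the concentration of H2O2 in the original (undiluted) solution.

1.431 mol/L

2 MnO4^- + 5 H2O2 + 6 H^+ → 2 Mn^2+ + 5 O2 + 8 H2O
n(KMnO4) = 0.01864 × 0.1243 = 2.317 × 10^-3 mol
From the 5:2 ratio, n(H2O2) in the aliquot = 5/2 × 2.317 × 10^-3 = 5.792 × 10^-3 mol
[H2O2]_dilute = 5.792 × 10^-3 / 0.05000 = 0.1158 mol/L
Dilution factor = 250.0 / 20.24 = 12.35
[H2O2]_stock = 0.1158 × 12.35 = 1.431 mol/L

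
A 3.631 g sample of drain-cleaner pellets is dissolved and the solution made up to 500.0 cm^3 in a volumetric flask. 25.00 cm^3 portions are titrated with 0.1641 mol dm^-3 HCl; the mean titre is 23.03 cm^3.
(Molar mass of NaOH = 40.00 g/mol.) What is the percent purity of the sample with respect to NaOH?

83.27 %

NaOH + HCl → NaCl + H2O
n(HCl) per titration = 0.02303 × 0.1641 = 3.779 × 10^-3 mol
n(NaOH) in each aliquot = 3.779 × 10^-3 mol (1:1 ratio)
n(NaOH) in the whole flask = 3.779 × 10^-3 × 500.0/25.00 = 0.07558 mol
mass of NaOH = 0.07558 × 40.00 = 3.023 g
% NaOH = 3.023 / 3.631 × 100 = 83.27 %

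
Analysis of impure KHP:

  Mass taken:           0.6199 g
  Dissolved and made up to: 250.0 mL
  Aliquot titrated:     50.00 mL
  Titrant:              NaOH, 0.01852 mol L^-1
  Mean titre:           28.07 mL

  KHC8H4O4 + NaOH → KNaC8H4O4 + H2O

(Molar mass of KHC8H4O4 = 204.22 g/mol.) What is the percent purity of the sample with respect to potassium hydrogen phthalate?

85.63 %

n(NaOH) per titration = 0.02807 × 0.01852 = 5.199 × 10^-4 mol
n(KHC8H4O4) in each aliquot = 5.199 × 10^-4 mol (1:1 ratio)
n(KHC8H4O4) in the whole flask = 5.199 × 10^-4 × 250.0/50.00 = 2.599 × 10^-3 mol
mass of KHC8H4O4 = 2.599 × 10^-3 × 204.22 = 0.5308 g
% KHC8H4O4 = 0.5308 / 0.6199 × 100 = 85.63 %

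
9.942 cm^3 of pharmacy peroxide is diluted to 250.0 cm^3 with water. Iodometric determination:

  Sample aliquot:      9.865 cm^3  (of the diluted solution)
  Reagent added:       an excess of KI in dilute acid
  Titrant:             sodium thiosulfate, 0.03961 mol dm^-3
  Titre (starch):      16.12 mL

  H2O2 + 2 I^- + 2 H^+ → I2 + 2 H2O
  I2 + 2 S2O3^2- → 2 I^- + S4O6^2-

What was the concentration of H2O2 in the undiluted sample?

n(S2O3^2-) = 0.01612 × 0.03961 = 6.385 × 10^-4 mol
n(I2) = n(S2O3^2-)/2 = 3.193 × 10^-4 mol
n(H2O2) in the aliquot = 3.193 × 10^-4 mol (1:1 ratio)
[H2O2]_dilute = 3.193 × 10^-4 / 0.009865 = 0.03236 mol/L
[H2O2]_original = 0.03236 × 250.0/9.942 = 0.8138 mol/L

0.8138 mol/L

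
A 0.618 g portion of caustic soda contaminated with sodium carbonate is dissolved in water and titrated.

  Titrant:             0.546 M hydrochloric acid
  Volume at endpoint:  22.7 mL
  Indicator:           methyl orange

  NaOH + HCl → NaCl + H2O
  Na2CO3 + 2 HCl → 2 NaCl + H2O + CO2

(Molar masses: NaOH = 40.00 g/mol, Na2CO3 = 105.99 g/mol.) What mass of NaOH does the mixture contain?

0.120 g

n(HCl) = 0.0227 × 0.546 = 0.0124 mol
Let x = n(NaOH), y = n(Na2CO3).
Titrant: 1x + 2y = 0.0124;  mass: 40.00x + 105.99y = 0.618
Solving, x = 2.99 × 10^-3 mol, y = 4.70 × 10^-3 mol
mass of NaOH = 2.99 × 10^-3 × 40.00 = 0.120 g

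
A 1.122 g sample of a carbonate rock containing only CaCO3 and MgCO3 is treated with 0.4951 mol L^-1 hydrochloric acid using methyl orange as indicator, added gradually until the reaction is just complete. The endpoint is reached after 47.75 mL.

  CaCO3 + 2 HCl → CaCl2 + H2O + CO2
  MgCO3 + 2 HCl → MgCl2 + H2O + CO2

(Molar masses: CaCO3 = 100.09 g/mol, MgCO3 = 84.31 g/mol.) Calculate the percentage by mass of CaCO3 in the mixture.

n(HCl) = 0.04775 × 0.4951 = 0.02364 mol
Let x = n(CaCO3), y = n(MgCO3).
Titrant: 2x + 2y = 0.02364;  mass: 100.09x + 84.31y = 1.122
Solving, x = 7.948 × 10^-3 mol, y = 3.873 × 10^-3 mol
mass of CaCO3 = 7.948 × 10^-3 × 100.09 = 0.7955 g
% CaCO3 = 0.7955 / 1.122 × 100 = 70.90 %

70.90 %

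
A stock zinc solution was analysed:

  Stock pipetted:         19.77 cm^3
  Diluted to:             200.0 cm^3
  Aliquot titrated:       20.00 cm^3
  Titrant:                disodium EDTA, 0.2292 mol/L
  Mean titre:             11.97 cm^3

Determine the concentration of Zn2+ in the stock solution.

1.388 mol/L

Zn^2+ + EDTA^4- → [Zn(EDTA)]^2-
n(EDTA) = 0.01197 × 0.2292 = 2.744 × 10^-3 mol
n(Zn2+) in the aliquot = 2.744 × 10^-3 mol (1:1 ratio)
[Zn2+]_dilute = 2.744 × 10^-3 / 0.02000 = 0.1372 mol/L
Dilution factor = 200.0 / 19.77 = 10.12
[Zn2+]_stock = 0.1372 × 10.12 = 1.388 mol/L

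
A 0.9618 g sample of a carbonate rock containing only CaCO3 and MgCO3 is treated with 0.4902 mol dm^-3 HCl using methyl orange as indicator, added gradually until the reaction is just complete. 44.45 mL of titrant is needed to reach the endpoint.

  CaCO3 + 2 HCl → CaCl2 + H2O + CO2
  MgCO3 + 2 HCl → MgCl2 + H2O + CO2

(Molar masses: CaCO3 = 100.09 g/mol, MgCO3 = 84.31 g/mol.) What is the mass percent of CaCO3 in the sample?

28.53 %

n(HCl) = 0.04445 × 0.4902 = 0.02179 mol
Let x = n(CaCO3), y = n(MgCO3).
Titrant: 2x + 2y = 0.02179;  mass: 100.09x + 84.31y = 0.9618
Solving, x = 2.742 × 10^-3 mol, y = 8.153 × 10^-3 mol
mass of CaCO3 = 2.742 × 10^-3 × 100.09 = 0.2744 g
% CaCO3 = 0.2744 / 0.9618 × 100 = 28.53 %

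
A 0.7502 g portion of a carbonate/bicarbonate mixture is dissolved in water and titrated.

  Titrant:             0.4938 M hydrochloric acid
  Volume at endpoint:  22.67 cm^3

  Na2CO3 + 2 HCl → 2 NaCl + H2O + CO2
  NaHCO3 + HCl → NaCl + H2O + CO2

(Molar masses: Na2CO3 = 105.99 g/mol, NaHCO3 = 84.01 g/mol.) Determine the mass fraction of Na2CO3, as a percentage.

43.33 %

n(HCl) = 0.02267 × 0.4938 = 0.01119 mol
Let x = n(Na2CO3), y = n(NaHCO3).
Titrant: 2x + 1y = 0.01119;  mass: 105.99x + 84.01y = 0.7502
Solving, x = 3.067 × 10^-3 mol, y = 5.060 × 10^-3 mol
mass of Na2CO3 = 3.067 × 10^-3 × 105.99 = 0.3251 g
% Na2CO3 = 0.3251 / 0.7502 × 100 = 43.33 %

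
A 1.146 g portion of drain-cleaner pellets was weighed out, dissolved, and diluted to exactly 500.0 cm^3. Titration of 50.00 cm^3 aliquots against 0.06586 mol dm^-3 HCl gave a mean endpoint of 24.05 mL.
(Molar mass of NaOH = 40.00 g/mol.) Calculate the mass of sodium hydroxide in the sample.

0.6336 g

NaOH + HCl → NaCl + H2O
n(HCl) per titration = 0.02405 × 0.06586 = 1.584 × 10^-3 mol
n(NaOH) in each aliquot = 1.584 × 10^-3 mol (1:1 ratio)
n(NaOH) in the whole flask = 1.584 × 10^-3 × 500.0/50.00 = 0.01584 mol
mass of NaOH = 0.01584 × 40.00 = 0.6336 g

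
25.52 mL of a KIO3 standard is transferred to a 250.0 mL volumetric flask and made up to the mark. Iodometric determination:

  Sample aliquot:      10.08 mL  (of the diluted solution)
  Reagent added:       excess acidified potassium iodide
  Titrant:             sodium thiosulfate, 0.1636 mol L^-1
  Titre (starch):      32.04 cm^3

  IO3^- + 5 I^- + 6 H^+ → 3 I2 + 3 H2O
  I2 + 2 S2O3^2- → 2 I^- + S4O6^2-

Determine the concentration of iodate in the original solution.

n(S2O3^2-) = 0.03204 × 0.1636 = 5.242 × 10^-3 mol
n(I2) = n(S2O3^2-)/2 = 2.621 × 10^-3 mol
From the 1:3 ratio, n(IO3^-) in the aliquot = 1/3 × 2.621 × 10^-3 = 8.736 × 10^-4 mol
[IO3^-]_dilute = 8.736 × 10^-4 / 0.01008 = 0.08667 mol/L
[IO3^-]_original = 0.08667 × 250.0/25.52 = 0.8490 mol/L

0.8490 mol/L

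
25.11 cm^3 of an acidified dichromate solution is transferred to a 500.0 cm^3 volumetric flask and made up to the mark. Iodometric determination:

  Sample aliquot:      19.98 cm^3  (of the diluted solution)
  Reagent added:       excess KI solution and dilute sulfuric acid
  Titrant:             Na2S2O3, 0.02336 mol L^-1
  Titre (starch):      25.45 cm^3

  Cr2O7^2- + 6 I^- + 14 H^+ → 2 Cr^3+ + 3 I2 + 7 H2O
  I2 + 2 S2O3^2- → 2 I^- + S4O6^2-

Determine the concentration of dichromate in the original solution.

0.09875 mol/L

n(S2O3^2-) = 0.02545 × 0.02336 = 5.945 × 10^-4 mol
n(I2) = n(S2O3^2-)/2 = 2.973 × 10^-4 mol
From the 1:3 ratio, n(Cr2O7^2-) in the aliquot = 1/3 × 2.973 × 10^-4 = 9.909 × 10^-5 mol
[Cr2O7^2-]_dilute = 9.909 × 10^-5 / 0.01998 = 0.004959 mol/L
[Cr2O7^2-]_original = 0.004959 × 500.0/25.11 = 0.09875 mol/L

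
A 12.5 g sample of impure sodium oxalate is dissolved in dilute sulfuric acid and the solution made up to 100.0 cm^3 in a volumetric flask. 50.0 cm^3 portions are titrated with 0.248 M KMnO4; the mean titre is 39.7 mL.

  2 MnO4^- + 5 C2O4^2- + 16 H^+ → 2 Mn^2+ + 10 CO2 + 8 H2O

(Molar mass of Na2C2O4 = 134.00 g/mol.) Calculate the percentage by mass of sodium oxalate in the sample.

52.8 %

n(KMnO4) per titration = 0.0397 × 0.248 = 9.85 × 10^-3 mol
From the 5:2 ratio, n(Na2C2O4) in each aliquot = 5/2 × 9.85 × 10^-3 = 0.0246 mol
n(Na2C2O4) in the whole flask = 0.0246 × 100.0/50.0 = 0.0492 mol
mass of Na2C2O4 = 0.0492 × 134.00 = 6.60 g
% Na2C2O4 = 6.60 / 12.5 × 100 = 52.8 %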